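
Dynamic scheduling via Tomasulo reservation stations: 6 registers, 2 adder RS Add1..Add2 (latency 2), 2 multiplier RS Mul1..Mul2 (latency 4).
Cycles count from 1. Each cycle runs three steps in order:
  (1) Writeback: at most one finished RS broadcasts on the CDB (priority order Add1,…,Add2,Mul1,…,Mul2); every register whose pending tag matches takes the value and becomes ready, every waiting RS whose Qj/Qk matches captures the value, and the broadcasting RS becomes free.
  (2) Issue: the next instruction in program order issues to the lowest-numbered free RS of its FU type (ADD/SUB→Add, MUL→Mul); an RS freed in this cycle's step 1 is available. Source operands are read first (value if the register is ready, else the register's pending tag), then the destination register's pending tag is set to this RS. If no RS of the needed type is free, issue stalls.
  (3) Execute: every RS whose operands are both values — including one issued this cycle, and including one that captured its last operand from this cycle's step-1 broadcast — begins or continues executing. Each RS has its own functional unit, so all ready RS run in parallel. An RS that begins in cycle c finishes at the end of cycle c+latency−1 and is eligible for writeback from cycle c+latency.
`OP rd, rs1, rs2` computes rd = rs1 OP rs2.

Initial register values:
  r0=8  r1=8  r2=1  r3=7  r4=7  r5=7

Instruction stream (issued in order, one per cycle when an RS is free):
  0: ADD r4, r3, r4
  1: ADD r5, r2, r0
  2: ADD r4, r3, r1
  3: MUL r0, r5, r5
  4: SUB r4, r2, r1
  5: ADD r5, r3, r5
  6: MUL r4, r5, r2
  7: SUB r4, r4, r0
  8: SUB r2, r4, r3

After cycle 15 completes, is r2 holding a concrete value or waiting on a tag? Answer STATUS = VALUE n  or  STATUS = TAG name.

c1: issue ADD r4<-Add1 | r0:8,r1:8,r2:1,r3:7,r4:Add1,r5:7
c2: issue ADD r5<-Add2 | r0:8,r1:8,r2:1,r3:7,r4:Add1,r5:Add2
c3: CDB Add1=14; issue ADD r4<-Add1 | r0:8,r1:8,r2:1,r3:7,r4:Add1,r5:Add2
c4: CDB Add2=9; issue MUL r0<-Mul1 | r0:Mul1,r1:8,r2:1,r3:7,r4:Add1,r5:9
c5: CDB Add1=15; issue SUB r4<-Add1 | r0:Mul1,r1:8,r2:1,r3:7,r4:Add1,r5:9
c6: issue ADD r5<-Add2 | r0:Mul1,r1:8,r2:1,r3:7,r4:Add1,r5:Add2
c7: CDB Add1=-7; issue MUL r4<-Mul2 | r0:Mul1,r1:8,r2:1,r3:7,r4:Mul2,r5:Add2
c8: CDB Add2=16; issue SUB r4<-Add1 | r0:Mul1,r1:8,r2:1,r3:7,r4:Add1,r5:16
c9: CDB Mul1=81; issue SUB r2<-Add2 | r0:81,r1:8,r2:Add2,r3:7,r4:Add1,r5:16
c10: - | r0:81,r1:8,r2:Add2,r3:7,r4:Add1,r5:16
c11: - | r0:81,r1:8,r2:Add2,r3:7,r4:Add1,r5:16
c12: CDB Mul2=16 | r0:81,r1:8,r2:Add2,r3:7,r4:Add1,r5:16
c13: - | r0:81,r1:8,r2:Add2,r3:7,r4:Add1,r5:16
c14: CDB Add1=-65 | r0:81,r1:8,r2:Add2,r3:7,r4:-65,r5:16
c15: - | r0:81,r1:8,r2:Add2,r3:7,r4:-65,r5:16

STATUS = TAG Add2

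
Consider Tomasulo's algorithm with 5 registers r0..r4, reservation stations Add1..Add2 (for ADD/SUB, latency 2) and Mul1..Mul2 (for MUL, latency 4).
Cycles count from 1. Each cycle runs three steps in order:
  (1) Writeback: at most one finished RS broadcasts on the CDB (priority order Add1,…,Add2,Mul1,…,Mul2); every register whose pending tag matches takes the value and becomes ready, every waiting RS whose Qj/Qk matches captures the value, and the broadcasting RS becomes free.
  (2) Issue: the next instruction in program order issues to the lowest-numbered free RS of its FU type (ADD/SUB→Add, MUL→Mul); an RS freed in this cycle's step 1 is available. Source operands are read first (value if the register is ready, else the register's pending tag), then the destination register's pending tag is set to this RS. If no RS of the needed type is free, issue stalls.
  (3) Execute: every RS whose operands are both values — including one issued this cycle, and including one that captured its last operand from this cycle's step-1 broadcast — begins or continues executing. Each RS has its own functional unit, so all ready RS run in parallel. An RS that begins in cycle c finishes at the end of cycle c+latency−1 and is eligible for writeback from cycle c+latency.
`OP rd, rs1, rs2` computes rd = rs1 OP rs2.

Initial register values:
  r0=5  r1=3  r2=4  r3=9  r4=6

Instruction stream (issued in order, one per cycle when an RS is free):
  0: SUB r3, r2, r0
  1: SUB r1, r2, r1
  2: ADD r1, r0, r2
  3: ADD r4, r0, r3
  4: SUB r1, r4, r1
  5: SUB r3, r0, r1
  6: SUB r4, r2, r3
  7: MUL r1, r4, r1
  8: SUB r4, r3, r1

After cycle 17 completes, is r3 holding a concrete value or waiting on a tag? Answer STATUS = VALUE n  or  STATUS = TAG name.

STATUS = VALUE 10

cycle 1: issue SUB r3<-Add1 // r0:5,r1:3,r2:4,r3:Add1,r4:6
cycle 2: issue SUB r1<-Add2 // r0:5,r1:Add2,r2:4,r3:Add1,r4:6
cycle 3: CDB Add1=-1; issue ADD r1<-Add1 // r0:5,r1:Add1,r2:4,r3:-1,r4:6
cycle 4: CDB Add2=1; issue ADD r4<-Add2 // r0:5,r1:Add1,r2:4,r3:-1,r4:Add2
cycle 5: CDB Add1=9; issue SUB r1<-Add1 // r0:5,r1:Add1,r2:4,r3:-1,r4:Add2
cycle 6: CDB Add2=4; issue SUB r3<-Add2 // r0:5,r1:Add1,r2:4,r3:Add2,r4:4
cycle 7: stall // r0:5,r1:Add1,r2:4,r3:Add2,r4:4
cycle 8: CDB Add1=-5; issue SUB r4<-Add1 // r0:5,r1:-5,r2:4,r3:Add2,r4:Add1
cycle 9: issue MUL r1<-Mul1 // r0:5,r1:Mul1,r2:4,r3:Add2,r4:Add1
cycle 10: CDB Add2=10; issue SUB r4<-Add2 // r0:5,r1:Mul1,r2:4,r3:10,r4:Add2
cycle 11: - // r0:5,r1:Mul1,r2:4,r3:10,r4:Add2
cycle 12: CDB Add1=-6 // r0:5,r1:Mul1,r2:4,r3:10,r4:Add2
cycle 13: - // r0:5,r1:Mul1,r2:4,r3:10,r4:Add2
cycle 14: - // r0:5,r1:Mul1,r2:4,r3:10,r4:Add2
cycle 15: - // r0:5,r1:Mul1,r2:4,r3:10,r4:Add2
cycle 16: CDB Mul1=30 // r0:5,r1:30,r2:4,r3:10,r4:Add2
cycle 17: - // r0:5,r1:30,r2:4,r3:10,r4:Add2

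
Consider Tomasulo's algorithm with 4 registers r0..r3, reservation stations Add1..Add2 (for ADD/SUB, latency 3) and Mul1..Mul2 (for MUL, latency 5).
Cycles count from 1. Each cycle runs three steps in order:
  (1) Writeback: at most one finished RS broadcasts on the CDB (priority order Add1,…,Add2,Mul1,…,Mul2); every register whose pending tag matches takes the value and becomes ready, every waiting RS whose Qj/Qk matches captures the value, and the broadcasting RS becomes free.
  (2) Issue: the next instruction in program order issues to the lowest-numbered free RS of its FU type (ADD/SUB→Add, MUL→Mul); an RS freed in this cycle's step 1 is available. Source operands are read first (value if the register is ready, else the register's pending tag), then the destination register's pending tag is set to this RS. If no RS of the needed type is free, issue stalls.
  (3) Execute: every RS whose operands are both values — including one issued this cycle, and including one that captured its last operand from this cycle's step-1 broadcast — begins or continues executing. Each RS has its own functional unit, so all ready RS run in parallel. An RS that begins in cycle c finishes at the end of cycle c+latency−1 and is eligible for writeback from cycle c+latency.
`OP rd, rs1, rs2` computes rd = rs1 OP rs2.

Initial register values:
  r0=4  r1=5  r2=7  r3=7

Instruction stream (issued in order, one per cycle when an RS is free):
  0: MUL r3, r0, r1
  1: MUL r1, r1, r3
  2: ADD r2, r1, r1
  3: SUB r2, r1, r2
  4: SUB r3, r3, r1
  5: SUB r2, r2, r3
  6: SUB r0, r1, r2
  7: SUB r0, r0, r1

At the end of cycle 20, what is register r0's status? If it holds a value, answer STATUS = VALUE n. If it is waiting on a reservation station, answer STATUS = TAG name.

c1: issue MUL r3<-Mul1 | r0:4,r1:5,r2:7,r3:Mul1
c2: issue MUL r1<-Mul2 | r0:4,r1:Mul2,r2:7,r3:Mul1
c3: issue ADD r2<-Add1 | r0:4,r1:Mul2,r2:Add1,r3:Mul1
c4: issue SUB r2<-Add2 | r0:4,r1:Mul2,r2:Add2,r3:Mul1
c5: stall | r0:4,r1:Mul2,r2:Add2,r3:Mul1
c6: CDB Mul1=20; stall | r0:4,r1:Mul2,r2:Add2,r3:20
c7: stall | r0:4,r1:Mul2,r2:Add2,r3:20
c8: stall | r0:4,r1:Mul2,r2:Add2,r3:20
c9: stall | r0:4,r1:Mul2,r2:Add2,r3:20
c10: stall | r0:4,r1:Mul2,r2:Add2,r3:20
c11: CDB Mul2=100; stall | r0:4,r1:100,r2:Add2,r3:20
c12: stall | r0:4,r1:100,r2:Add2,r3:20
c13: stall | r0:4,r1:100,r2:Add2,r3:20
c14: CDB Add1=200; issue SUB r3<-Add1 | r0:4,r1:100,r2:Add2,r3:Add1
c15: stall | r0:4,r1:100,r2:Add2,r3:Add1
c16: stall | r0:4,r1:100,r2:Add2,r3:Add1
c17: CDB Add1=-80; issue SUB r2<-Add1 | r0:4,r1:100,r2:Add1,r3:-80
c18: CDB Add2=-100; issue SUB r0<-Add2 | r0:Add2,r1:100,r2:Add1,r3:-80
c19: stall | r0:Add2,r1:100,r2:Add1,r3:-80
c20: stall | r0:Add2,r1:100,r2:Add1,r3:-80

STATUS = TAG Add2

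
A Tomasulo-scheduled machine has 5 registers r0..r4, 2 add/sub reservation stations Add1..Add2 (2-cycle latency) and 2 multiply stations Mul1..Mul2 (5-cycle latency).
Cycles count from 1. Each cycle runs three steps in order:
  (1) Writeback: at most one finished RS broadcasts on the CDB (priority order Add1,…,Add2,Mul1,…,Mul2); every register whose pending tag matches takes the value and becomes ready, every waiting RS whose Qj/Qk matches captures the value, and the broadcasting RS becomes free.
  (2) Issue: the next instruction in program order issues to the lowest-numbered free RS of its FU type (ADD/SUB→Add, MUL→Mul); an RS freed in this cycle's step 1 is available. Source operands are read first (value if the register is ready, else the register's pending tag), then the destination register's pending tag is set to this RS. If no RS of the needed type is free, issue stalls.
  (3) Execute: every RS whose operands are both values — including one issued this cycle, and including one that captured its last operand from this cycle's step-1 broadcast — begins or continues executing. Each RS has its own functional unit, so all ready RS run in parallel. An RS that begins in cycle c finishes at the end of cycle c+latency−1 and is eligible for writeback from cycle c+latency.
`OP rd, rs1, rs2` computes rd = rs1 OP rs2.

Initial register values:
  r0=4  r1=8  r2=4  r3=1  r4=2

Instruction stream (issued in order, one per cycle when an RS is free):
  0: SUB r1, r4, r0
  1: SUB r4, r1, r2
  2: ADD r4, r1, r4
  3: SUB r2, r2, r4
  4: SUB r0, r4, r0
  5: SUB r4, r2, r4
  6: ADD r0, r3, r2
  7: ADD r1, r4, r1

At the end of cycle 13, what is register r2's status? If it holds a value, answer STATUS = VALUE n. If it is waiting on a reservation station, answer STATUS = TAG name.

STATUS = VALUE 12

c1: issue SUB r1<-Add1 | r0:4,r1:Add1,r2:4,r3:1,r4:2
c2: issue SUB r4<-Add2 | r0:4,r1:Add1,r2:4,r3:1,r4:Add2
c3: CDB Add1=-2; issue ADD r4<-Add1 | r0:4,r1:-2,r2:4,r3:1,r4:Add1
c4: stall | r0:4,r1:-2,r2:4,r3:1,r4:Add1
c5: CDB Add2=-6; issue SUB r2<-Add2 | r0:4,r1:-2,r2:Add2,r3:1,r4:Add1
c6: stall | r0:4,r1:-2,r2:Add2,r3:1,r4:Add1
c7: CDB Add1=-8; issue SUB r0<-Add1 | r0:Add1,r1:-2,r2:Add2,r3:1,r4:-8
c8: stall | r0:Add1,r1:-2,r2:Add2,r3:1,r4:-8
c9: CDB Add1=-12; issue SUB r4<-Add1 | r0:-12,r1:-2,r2:Add2,r3:1,r4:Add1
c10: CDB Add2=12; issue ADD r0<-Add2 | r0:Add2,r1:-2,r2:12,r3:1,r4:Add1
c11: stall | r0:Add2,r1:-2,r2:12,r3:1,r4:Add1
c12: CDB Add1=20; issue ADD r1<-Add1 | r0:Add2,r1:Add1,r2:12,r3:1,r4:20
c13: CDB Add2=13 | r0:13,r1:Add1,r2:12,r3:1,r4:20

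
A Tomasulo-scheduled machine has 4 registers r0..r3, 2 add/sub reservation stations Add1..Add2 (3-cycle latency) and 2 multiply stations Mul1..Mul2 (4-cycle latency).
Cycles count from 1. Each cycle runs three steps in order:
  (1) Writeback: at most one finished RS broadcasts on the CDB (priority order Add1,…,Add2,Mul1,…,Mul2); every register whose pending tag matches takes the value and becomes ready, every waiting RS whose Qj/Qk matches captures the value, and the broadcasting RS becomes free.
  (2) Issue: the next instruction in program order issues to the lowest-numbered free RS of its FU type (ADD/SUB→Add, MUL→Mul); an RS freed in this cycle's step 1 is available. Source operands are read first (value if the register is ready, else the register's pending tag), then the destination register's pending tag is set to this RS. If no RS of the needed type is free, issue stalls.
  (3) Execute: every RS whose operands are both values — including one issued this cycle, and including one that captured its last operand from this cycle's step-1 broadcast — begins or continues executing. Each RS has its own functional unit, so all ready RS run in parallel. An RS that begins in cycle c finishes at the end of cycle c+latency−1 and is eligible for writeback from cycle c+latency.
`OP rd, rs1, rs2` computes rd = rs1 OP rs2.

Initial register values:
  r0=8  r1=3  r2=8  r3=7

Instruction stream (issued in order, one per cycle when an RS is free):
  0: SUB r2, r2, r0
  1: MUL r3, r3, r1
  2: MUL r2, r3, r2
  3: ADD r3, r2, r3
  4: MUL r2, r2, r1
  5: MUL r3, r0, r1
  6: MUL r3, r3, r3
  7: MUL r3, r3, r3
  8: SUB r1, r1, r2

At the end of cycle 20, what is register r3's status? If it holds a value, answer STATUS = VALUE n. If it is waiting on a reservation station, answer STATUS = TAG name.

STATUS = TAG Mul2

  c1: issue SUB r2<-Add1  regs: r0:8,r1:3,r2:Add1,r3:7
  c2: issue MUL r3<-Mul1  regs: r0:8,r1:3,r2:Add1,r3:Mul1
  c3: issue MUL r2<-Mul2  regs: r0:8,r1:3,r2:Mul2,r3:Mul1
  c4: CDB Add1=0; issue ADD r3<-Add1  regs: r0:8,r1:3,r2:Mul2,r3:Add1
  c5: stall  regs: r0:8,r1:3,r2:Mul2,r3:Add1
  c6: CDB Mul1=21; issue MUL r2<-Mul1  regs: r0:8,r1:3,r2:Mul1,r3:Add1
  c7: stall  regs: r0:8,r1:3,r2:Mul1,r3:Add1
  c8: stall  regs: r0:8,r1:3,r2:Mul1,r3:Add1
  c9: stall  regs: r0:8,r1:3,r2:Mul1,r3:Add1
  c10: CDB Mul2=0; issue MUL r3<-Mul2  regs: r0:8,r1:3,r2:Mul1,r3:Mul2
  c11: stall  regs: r0:8,r1:3,r2:Mul1,r3:Mul2
  c12: stall  regs: r0:8,r1:3,r2:Mul1,r3:Mul2
  c13: CDB Add1=21; stall  regs: r0:8,r1:3,r2:Mul1,r3:Mul2
  c14: CDB Mul1=0; issue MUL r3<-Mul1  regs: r0:8,r1:3,r2:0,r3:Mul1
  c15: CDB Mul2=24; issue MUL r3<-Mul2  regs: r0:8,r1:3,r2:0,r3:Mul2
  c16: issue SUB r1<-Add1  regs: r0:8,r1:Add1,r2:0,r3:Mul2
  c17: -  regs: r0:8,r1:Add1,r2:0,r3:Mul2
  c18: -  regs: r0:8,r1:Add1,r2:0,r3:Mul2
  c19: CDB Add1=3  regs: r0:8,r1:3,r2:0,r3:Mul2
  c20: CDB Mul1=576  regs: r0:8,r1:3,r2:0,r3:Mul2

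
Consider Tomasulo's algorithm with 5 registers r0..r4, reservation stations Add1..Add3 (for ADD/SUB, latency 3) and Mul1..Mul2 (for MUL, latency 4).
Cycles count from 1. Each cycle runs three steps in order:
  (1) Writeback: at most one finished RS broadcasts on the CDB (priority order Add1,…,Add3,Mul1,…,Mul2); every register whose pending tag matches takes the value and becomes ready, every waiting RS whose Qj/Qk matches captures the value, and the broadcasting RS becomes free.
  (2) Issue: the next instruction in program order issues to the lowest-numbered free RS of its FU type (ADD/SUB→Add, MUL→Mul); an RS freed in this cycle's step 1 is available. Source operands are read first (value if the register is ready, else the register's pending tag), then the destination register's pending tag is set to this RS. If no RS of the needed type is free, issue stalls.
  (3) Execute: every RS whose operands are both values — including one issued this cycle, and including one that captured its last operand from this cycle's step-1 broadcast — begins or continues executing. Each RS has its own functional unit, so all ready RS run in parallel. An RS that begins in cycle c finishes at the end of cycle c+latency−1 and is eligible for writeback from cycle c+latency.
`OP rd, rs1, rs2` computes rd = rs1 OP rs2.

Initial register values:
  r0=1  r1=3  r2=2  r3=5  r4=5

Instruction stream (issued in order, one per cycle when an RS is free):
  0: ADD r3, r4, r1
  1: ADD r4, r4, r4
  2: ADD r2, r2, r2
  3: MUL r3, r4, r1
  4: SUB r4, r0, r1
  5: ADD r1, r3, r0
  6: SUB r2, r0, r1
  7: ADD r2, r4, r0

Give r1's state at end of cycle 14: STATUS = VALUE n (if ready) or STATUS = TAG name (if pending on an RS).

STATUS = VALUE 31

cycle 1: issue ADD r3<-Add1 // r0:1,r1:3,r2:2,r3:Add1,r4:5
cycle 2: issue ADD r4<-Add2 // r0:1,r1:3,r2:2,r3:Add1,r4:Add2
cycle 3: issue ADD r2<-Add3 // r0:1,r1:3,r2:Add3,r3:Add1,r4:Add2
cycle 4: CDB Add1=8; issue MUL r3<-Mul1 // r0:1,r1:3,r2:Add3,r3:Mul1,r4:Add2
cycle 5: CDB Add2=10; issue SUB r4<-Add1 // r0:1,r1:3,r2:Add3,r3:Mul1,r4:Add1
cycle 6: CDB Add3=4; issue ADD r1<-Add2 // r0:1,r1:Add2,r2:4,r3:Mul1,r4:Add1
cycle 7: issue SUB r2<-Add3 // r0:1,r1:Add2,r2:Add3,r3:Mul1,r4:Add1
cycle 8: CDB Add1=-2; issue ADD r2<-Add1 // r0:1,r1:Add2,r2:Add1,r3:Mul1,r4:-2
cycle 9: CDB Mul1=30 // r0:1,r1:Add2,r2:Add1,r3:30,r4:-2
cycle 10: - // r0:1,r1:Add2,r2:Add1,r3:30,r4:-2
cycle 11: CDB Add1=-1 // r0:1,r1:Add2,r2:-1,r3:30,r4:-2
cycle 12: CDB Add2=31 // r0:1,r1:31,r2:-1,r3:30,r4:-2
cycle 13: - // r0:1,r1:31,r2:-1,r3:30,r4:-2
cycle 14: - // r0:1,r1:31,r2:-1,r3:30,r4:-2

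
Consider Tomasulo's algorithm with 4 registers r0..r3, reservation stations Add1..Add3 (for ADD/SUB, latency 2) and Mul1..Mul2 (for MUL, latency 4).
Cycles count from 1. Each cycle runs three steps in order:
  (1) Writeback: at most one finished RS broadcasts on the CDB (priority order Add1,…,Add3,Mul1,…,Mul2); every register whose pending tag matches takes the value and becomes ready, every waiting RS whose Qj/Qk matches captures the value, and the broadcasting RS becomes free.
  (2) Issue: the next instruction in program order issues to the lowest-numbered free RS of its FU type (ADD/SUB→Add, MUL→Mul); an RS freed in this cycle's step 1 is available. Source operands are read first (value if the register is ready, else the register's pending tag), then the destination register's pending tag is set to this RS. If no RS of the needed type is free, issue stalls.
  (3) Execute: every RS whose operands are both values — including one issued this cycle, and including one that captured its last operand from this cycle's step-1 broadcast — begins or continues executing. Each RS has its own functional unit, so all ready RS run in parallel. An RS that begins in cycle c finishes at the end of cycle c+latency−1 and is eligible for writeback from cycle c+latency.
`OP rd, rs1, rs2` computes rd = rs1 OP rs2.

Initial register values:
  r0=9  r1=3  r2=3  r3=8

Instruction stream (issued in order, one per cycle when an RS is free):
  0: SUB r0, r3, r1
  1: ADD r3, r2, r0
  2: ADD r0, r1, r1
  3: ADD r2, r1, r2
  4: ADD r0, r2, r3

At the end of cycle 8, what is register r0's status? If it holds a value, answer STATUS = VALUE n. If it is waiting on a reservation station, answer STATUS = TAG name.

STATUS = TAG Add1

c1: issue SUB r0<-Add1 | r0:Add1,r1:3,r2:3,r3:8
c2: issue ADD r3<-Add2 | r0:Add1,r1:3,r2:3,r3:Add2
c3: CDB Add1=5; issue ADD r0<-Add1 | r0:Add1,r1:3,r2:3,r3:Add2
c4: issue ADD r2<-Add3 | r0:Add1,r1:3,r2:Add3,r3:Add2
c5: CDB Add1=6; issue ADD r0<-Add1 | r0:Add1,r1:3,r2:Add3,r3:Add2
c6: CDB Add2=8 | r0:Add1,r1:3,r2:Add3,r3:8
c7: CDB Add3=6 | r0:Add1,r1:3,r2:6,r3:8
c8: - | r0:Add1,r1:3,r2:6,r3:8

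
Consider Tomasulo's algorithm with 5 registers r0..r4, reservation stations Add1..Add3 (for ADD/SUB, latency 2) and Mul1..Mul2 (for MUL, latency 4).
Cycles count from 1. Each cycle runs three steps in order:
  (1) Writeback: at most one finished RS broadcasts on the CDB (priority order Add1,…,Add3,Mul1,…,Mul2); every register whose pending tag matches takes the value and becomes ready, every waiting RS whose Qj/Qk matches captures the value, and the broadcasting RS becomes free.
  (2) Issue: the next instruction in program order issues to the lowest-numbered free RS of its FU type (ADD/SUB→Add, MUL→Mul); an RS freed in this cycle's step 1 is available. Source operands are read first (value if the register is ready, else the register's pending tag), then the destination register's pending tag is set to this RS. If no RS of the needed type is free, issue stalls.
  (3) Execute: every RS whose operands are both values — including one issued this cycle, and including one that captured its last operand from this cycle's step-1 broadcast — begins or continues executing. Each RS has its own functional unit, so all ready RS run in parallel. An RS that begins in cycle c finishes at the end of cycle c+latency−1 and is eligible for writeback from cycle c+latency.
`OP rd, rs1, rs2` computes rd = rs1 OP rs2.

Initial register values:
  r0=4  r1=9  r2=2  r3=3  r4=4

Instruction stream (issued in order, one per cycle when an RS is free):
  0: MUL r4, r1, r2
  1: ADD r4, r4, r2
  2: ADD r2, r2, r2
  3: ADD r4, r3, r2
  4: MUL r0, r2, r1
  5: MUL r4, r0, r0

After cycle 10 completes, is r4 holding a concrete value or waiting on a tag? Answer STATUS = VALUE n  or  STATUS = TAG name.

cycle 1: issue MUL r4<-Mul1 // r0:4,r1:9,r2:2,r3:3,r4:Mul1
cycle 2: issue ADD r4<-Add1 // r0:4,r1:9,r2:2,r3:3,r4:Add1
cycle 3: issue ADD r2<-Add2 // r0:4,r1:9,r2:Add2,r3:3,r4:Add1
cycle 4: issue ADD r4<-Add3 // r0:4,r1:9,r2:Add2,r3:3,r4:Add3
cycle 5: CDB Add2=4; issue MUL r0<-Mul2 // r0:Mul2,r1:9,r2:4,r3:3,r4:Add3
cycle 6: CDB Mul1=18; issue MUL r4<-Mul1 // r0:Mul2,r1:9,r2:4,r3:3,r4:Mul1
cycle 7: CDB Add3=7 // r0:Mul2,r1:9,r2:4,r3:3,r4:Mul1
cycle 8: CDB Add1=20 // r0:Mul2,r1:9,r2:4,r3:3,r4:Mul1
cycle 9: CDB Mul2=36 // r0:36,r1:9,r2:4,r3:3,r4:Mul1
cycle 10: - // r0:36,r1:9,r2:4,r3:3,r4:Mul1

STATUS = TAG Mul1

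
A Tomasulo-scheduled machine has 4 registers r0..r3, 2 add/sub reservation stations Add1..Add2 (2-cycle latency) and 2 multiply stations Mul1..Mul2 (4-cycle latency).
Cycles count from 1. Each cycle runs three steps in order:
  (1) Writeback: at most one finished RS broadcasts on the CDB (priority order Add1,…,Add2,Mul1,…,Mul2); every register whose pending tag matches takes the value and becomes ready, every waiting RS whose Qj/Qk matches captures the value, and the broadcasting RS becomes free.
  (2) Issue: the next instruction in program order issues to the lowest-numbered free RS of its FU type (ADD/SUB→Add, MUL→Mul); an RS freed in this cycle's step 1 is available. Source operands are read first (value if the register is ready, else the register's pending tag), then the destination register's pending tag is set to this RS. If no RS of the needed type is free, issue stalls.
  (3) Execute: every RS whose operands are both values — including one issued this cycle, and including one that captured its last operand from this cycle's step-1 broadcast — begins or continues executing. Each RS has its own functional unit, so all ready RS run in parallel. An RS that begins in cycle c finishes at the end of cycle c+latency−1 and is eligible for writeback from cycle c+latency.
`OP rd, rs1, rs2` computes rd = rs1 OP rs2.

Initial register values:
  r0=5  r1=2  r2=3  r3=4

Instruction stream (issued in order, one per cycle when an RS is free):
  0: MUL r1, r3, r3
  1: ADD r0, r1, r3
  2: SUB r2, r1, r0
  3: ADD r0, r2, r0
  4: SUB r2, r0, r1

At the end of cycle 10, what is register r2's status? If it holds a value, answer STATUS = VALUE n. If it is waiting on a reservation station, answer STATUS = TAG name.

  c1: issue MUL r1<-Mul1  regs: r0:5,r1:Mul1,r2:3,r3:4
  c2: issue ADD r0<-Add1  regs: r0:Add1,r1:Mul1,r2:3,r3:4
  c3: issue SUB r2<-Add2  regs: r0:Add1,r1:Mul1,r2:Add2,r3:4
  c4: stall  regs: r0:Add1,r1:Mul1,r2:Add2,r3:4
  c5: CDB Mul1=16; stall  regs: r0:Add1,r1:16,r2:Add2,r3:4
  c6: stall  regs: r0:Add1,r1:16,r2:Add2,r3:4
  c7: CDB Add1=20; issue ADD r0<-Add1  regs: r0:Add1,r1:16,r2:Add2,r3:4
  c8: stall  regs: r0:Add1,r1:16,r2:Add2,r3:4
  c9: CDB Add2=-4; issue SUB r2<-Add2  regs: r0:Add1,r1:16,r2:Add2,r3:4
  c10: -  regs: r0:Add1,r1:16,r2:Add2,r3:4

STATUS = TAG Add2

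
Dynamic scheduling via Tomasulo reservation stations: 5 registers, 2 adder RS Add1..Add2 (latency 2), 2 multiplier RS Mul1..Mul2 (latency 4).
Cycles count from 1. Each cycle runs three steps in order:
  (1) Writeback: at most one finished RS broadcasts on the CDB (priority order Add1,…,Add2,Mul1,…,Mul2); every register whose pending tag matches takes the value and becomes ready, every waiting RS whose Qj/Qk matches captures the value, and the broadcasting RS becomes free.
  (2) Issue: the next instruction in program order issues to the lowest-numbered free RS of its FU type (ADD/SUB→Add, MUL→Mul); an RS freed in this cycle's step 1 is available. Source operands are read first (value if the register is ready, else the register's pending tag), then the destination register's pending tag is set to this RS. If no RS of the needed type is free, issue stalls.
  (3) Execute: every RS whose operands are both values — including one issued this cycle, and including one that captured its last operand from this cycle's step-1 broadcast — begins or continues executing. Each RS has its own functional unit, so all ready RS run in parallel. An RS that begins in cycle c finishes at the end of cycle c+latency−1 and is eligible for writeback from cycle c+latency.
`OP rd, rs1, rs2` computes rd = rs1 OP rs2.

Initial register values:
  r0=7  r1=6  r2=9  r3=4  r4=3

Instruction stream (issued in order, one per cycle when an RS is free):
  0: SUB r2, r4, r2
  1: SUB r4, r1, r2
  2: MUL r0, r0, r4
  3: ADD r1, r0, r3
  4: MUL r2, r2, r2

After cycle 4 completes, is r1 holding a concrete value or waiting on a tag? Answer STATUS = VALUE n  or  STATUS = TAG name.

cycle 1: issue SUB r2<-Add1 // r0:7,r1:6,r2:Add1,r3:4,r4:3
cycle 2: issue SUB r4<-Add2 // r0:7,r1:6,r2:Add1,r3:4,r4:Add2
cycle 3: CDB Add1=-6; issue MUL r0<-Mul1 // r0:Mul1,r1:6,r2:-6,r3:4,r4:Add2
cycle 4: issue ADD r1<-Add1 // r0:Mul1,r1:Add1,r2:-6,r3:4,r4:Add2

STATUS = TAG Add1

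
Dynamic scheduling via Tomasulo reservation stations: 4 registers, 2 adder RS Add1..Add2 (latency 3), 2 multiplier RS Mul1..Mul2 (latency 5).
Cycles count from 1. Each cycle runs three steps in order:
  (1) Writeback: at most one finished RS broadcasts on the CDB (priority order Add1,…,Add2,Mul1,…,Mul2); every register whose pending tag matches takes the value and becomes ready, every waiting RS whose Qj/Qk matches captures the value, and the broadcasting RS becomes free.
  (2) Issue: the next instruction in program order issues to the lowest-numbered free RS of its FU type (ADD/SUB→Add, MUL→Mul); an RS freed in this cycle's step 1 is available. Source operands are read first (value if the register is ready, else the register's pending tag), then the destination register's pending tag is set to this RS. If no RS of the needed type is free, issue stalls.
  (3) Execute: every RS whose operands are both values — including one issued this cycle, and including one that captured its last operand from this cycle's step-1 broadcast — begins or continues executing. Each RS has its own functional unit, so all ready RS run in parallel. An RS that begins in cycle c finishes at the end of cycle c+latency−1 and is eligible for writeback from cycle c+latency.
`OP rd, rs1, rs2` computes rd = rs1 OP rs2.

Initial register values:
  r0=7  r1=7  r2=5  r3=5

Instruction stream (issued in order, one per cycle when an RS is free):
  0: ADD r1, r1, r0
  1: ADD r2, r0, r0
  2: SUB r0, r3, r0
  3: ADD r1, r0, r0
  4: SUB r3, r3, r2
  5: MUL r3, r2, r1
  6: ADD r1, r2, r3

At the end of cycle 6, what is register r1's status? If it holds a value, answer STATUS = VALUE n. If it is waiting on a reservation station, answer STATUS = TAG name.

STATUS = TAG Add2

c1: issue ADD r1<-Add1 | r0:7,r1:Add1,r2:5,r3:5
c2: issue ADD r2<-Add2 | r0:7,r1:Add1,r2:Add2,r3:5
c3: stall | r0:7,r1:Add1,r2:Add2,r3:5
c4: CDB Add1=14; issue SUB r0<-Add1 | r0:Add1,r1:14,r2:Add2,r3:5
c5: CDB Add2=14; issue ADD r1<-Add2 | r0:Add1,r1:Add2,r2:14,r3:5
c6: stall | r0:Add1,r1:Add2,r2:14,r3:5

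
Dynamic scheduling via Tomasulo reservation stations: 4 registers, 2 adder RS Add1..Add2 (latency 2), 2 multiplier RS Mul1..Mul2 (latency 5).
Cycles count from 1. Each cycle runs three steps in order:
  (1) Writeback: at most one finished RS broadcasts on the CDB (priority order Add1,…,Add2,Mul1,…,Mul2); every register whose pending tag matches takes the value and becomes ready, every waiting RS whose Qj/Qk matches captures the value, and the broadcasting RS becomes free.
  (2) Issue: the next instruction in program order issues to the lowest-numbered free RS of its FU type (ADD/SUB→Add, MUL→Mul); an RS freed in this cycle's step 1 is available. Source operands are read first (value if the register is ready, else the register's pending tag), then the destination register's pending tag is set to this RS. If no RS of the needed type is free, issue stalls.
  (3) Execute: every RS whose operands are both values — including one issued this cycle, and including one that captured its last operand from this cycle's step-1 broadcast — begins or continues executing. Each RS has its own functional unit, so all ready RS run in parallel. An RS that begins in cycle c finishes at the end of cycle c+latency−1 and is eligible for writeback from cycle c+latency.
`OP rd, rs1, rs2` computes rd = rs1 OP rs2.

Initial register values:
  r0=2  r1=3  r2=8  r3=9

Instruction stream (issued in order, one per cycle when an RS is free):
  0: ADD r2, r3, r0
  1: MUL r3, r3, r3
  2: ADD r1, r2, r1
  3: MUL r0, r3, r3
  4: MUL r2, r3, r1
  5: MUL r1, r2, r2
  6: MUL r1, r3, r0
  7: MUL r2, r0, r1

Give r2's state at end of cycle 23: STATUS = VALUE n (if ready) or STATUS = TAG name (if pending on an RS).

STATUS = VALUE 3486784401

c1: issue ADD r2<-Add1 | r0:2,r1:3,r2:Add1,r3:9
c2: issue MUL r3<-Mul1 | r0:2,r1:3,r2:Add1,r3:Mul1
c3: CDB Add1=11; issue ADD r1<-Add1 | r0:2,r1:Add1,r2:11,r3:Mul1
c4: issue MUL r0<-Mul2 | r0:Mul2,r1:Add1,r2:11,r3:Mul1
c5: CDB Add1=14; stall | r0:Mul2,r1:14,r2:11,r3:Mul1
c6: stall | r0:Mul2,r1:14,r2:11,r3:Mul1
c7: CDB Mul1=81; issue MUL r2<-Mul1 | r0:Mul2,r1:14,r2:Mul1,r3:81
c8: stall | r0:Mul2,r1:14,r2:Mul1,r3:81
c9: stall | r0:Mul2,r1:14,r2:Mul1,r3:81
c10: stall | r0:Mul2,r1:14,r2:Mul1,r3:81
c11: stall | r0:Mul2,r1:14,r2:Mul1,r3:81
c12: CDB Mul1=1134; issue MUL r1<-Mul1 | r0:Mul2,r1:Mul1,r2:1134,r3:81
c13: CDB Mul2=6561; issue MUL r1<-Mul2 | r0:6561,r1:Mul2,r2:1134,r3:81
c14: stall | r0:6561,r1:Mul2,r2:1134,r3:81
c15: stall | r0:6561,r1:Mul2,r2:1134,r3:81
c16: stall | r0:6561,r1:Mul2,r2:1134,r3:81
c17: CDB Mul1=1285956; issue MUL r2<-Mul1 | r0:6561,r1:Mul2,r2:Mul1,r3:81
c18: CDB Mul2=531441 | r0:6561,r1:531441,r2:Mul1,r3:81
c19: - | r0:6561,r1:531441,r2:Mul1,r3:81
c20: - | r0:6561,r1:531441,r2:Mul1,r3:81
c21: - | r0:6561,r1:531441,r2:Mul1,r3:81
c22: - | r0:6561,r1:531441,r2:Mul1,r3:81
c23: CDB Mul1=3486784401 | r0:6561,r1:531441,r2:3486784401,r3:81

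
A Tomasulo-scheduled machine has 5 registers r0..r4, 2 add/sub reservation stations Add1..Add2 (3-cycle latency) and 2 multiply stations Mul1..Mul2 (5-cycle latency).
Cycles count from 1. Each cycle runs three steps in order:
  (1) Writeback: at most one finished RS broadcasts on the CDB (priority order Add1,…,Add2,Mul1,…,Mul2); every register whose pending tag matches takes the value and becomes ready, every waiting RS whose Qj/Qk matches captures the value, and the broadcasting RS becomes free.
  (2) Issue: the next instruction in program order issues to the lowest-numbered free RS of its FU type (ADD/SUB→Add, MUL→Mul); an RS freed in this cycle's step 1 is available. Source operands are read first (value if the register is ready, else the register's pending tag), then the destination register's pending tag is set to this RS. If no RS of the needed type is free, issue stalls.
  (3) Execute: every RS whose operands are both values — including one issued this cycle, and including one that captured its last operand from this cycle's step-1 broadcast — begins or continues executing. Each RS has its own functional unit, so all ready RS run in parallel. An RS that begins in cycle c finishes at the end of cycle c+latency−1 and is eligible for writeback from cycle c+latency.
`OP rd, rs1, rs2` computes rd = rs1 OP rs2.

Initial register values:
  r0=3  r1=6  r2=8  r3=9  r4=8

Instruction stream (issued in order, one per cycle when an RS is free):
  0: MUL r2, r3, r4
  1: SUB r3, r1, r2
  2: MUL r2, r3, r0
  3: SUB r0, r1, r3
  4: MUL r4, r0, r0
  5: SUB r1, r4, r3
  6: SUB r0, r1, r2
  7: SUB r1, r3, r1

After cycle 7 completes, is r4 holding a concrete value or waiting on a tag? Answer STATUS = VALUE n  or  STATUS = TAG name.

cycle 1: issue MUL r2<-Mul1 // r0:3,r1:6,r2:Mul1,r3:9,r4:8
cycle 2: issue SUB r3<-Add1 // r0:3,r1:6,r2:Mul1,r3:Add1,r4:8
cycle 3: issue MUL r2<-Mul2 // r0:3,r1:6,r2:Mul2,r3:Add1,r4:8
cycle 4: issue SUB r0<-Add2 // r0:Add2,r1:6,r2:Mul2,r3:Add1,r4:8
cycle 5: stall // r0:Add2,r1:6,r2:Mul2,r3:Add1,r4:8
cycle 6: CDB Mul1=72; issue MUL r4<-Mul1 // r0:Add2,r1:6,r2:Mul2,r3:Add1,r4:Mul1
cycle 7: stall // r0:Add2,r1:6,r2:Mul2,r3:Add1,r4:Mul1

STATUS = TAG Mul1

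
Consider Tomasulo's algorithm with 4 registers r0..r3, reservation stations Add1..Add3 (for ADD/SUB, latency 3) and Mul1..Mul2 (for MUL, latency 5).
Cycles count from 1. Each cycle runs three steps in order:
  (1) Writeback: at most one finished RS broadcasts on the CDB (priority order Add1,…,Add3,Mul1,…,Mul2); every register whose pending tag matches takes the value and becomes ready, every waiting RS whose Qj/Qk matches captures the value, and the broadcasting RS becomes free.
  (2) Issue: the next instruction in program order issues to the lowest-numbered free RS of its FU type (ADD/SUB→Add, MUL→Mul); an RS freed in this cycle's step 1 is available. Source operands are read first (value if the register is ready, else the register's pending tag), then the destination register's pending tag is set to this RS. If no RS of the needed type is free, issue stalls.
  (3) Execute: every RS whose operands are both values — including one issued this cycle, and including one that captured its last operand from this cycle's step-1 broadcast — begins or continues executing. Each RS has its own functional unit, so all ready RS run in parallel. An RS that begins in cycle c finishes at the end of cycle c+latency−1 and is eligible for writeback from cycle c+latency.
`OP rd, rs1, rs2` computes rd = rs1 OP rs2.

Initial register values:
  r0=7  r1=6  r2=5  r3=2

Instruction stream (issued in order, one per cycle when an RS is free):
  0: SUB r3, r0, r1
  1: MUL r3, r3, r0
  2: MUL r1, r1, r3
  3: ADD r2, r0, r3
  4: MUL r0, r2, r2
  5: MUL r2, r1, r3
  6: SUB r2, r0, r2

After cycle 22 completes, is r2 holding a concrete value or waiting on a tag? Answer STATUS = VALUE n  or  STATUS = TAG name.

STATUS = VALUE -98

  c1: issue SUB r3<-Add1  regs: r0:7,r1:6,r2:5,r3:Add1
  c2: issue MUL r3<-Mul1  regs: r0:7,r1:6,r2:5,r3:Mul1
  c3: issue MUL r1<-Mul2  regs: r0:7,r1:Mul2,r2:5,r3:Mul1
  c4: CDB Add1=1; issue ADD r2<-Add1  regs: r0:7,r1:Mul2,r2:Add1,r3:Mul1
  c5: stall  regs: r0:7,r1:Mul2,r2:Add1,r3:Mul1
  c6: stall  regs: r0:7,r1:Mul2,r2:Add1,r3:Mul1
  c7: stall  regs: r0:7,r1:Mul2,r2:Add1,r3:Mul1
  c8: stall  regs: r0:7,r1:Mul2,r2:Add1,r3:Mul1
  c9: CDB Mul1=7; issue MUL r0<-Mul1  regs: r0:Mul1,r1:Mul2,r2:Add1,r3:7
  c10: stall  regs: r0:Mul1,r1:Mul2,r2:Add1,r3:7
  c11: stall  regs: r0:Mul1,r1:Mul2,r2:Add1,r3:7
  c12: CDB Add1=14; stall  regs: r0:Mul1,r1:Mul2,r2:14,r3:7
  c13: stall  regs: r0:Mul1,r1:Mul2,r2:14,r3:7
  c14: CDB Mul2=42; issue MUL r2<-Mul2  regs: r0:Mul1,r1:42,r2:Mul2,r3:7
  c15: issue SUB r2<-Add1  regs: r0:Mul1,r1:42,r2:Add1,r3:7
  c16: -  regs: r0:Mul1,r1:42,r2:Add1,r3:7
  c17: CDB Mul1=196  regs: r0:196,r1:42,r2:Add1,r3:7
  c18: -  regs: r0:196,r1:42,r2:Add1,r3:7
  c19: CDB Mul2=294  regs: r0:196,r1:42,r2:Add1,r3:7
  c20: -  regs: r0:196,r1:42,r2:Add1,r3:7
  c21: -  regs: r0:196,r1:42,r2:Add1,r3:7
  c22: CDB Add1=-98  regs: r0:196,r1:42,r2:-98,r3:7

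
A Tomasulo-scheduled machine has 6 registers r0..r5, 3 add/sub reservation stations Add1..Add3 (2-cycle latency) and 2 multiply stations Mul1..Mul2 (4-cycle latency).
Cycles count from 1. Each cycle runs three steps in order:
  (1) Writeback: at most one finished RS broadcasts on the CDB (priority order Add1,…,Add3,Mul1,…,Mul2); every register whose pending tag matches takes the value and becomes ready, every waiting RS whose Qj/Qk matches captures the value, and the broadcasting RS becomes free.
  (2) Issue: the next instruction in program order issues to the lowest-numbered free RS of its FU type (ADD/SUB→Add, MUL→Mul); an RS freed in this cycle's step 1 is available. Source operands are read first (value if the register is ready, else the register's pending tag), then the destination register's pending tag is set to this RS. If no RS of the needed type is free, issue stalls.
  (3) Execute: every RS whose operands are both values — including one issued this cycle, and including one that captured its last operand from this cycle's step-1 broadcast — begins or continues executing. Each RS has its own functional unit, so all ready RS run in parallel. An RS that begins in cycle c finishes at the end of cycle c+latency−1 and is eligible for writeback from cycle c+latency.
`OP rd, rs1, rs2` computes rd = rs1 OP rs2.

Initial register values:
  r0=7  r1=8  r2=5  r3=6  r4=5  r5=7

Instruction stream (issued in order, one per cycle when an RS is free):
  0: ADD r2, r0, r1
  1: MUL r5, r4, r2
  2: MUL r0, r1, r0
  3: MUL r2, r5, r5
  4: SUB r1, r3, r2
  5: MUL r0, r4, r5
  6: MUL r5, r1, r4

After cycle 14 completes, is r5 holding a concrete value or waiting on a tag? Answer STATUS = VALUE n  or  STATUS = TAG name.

  c1: issue ADD r2<-Add1  regs: r0:7,r1:8,r2:Add1,r3:6,r4:5,r5:7
  c2: issue MUL r5<-Mul1  regs: r0:7,r1:8,r2:Add1,r3:6,r4:5,r5:Mul1
  c3: CDB Add1=15; issue MUL r0<-Mul2  regs: r0:Mul2,r1:8,r2:15,r3:6,r4:5,r5:Mul1
  c4: stall  regs: r0:Mul2,r1:8,r2:15,r3:6,r4:5,r5:Mul1
  c5: stall  regs: r0:Mul2,r1:8,r2:15,r3:6,r4:5,r5:Mul1
  c6: stall  regs: r0:Mul2,r1:8,r2:15,r3:6,r4:5,r5:Mul1
  c7: CDB Mul1=75; issue MUL r2<-Mul1  regs: r0:Mul2,r1:8,r2:Mul1,r3:6,r4:5,r5:75
  c8: CDB Mul2=56; issue SUB r1<-Add1  regs: r0:56,r1:Add1,r2:Mul1,r3:6,r4:5,r5:75
  c9: issue MUL r0<-Mul2  regs: r0:Mul2,r1:Add1,r2:Mul1,r3:6,r4:5,r5:75
  c10: stall  regs: r0:Mul2,r1:Add1,r2:Mul1,r3:6,r4:5,r5:75
  c11: CDB Mul1=5625; issue MUL r5<-Mul1  regs: r0:Mul2,r1:Add1,r2:5625,r3:6,r4:5,r5:Mul1
  c12: -  regs: r0:Mul2,r1:Add1,r2:5625,r3:6,r4:5,r5:Mul1
  c13: CDB Add1=-5619  regs: r0:Mul2,r1:-5619,r2:5625,r3:6,r4:5,r5:Mul1
  c14: CDB Mul2=375  regs: r0:375,r1:-5619,r2:5625,r3:6,r4:5,r5:Mul1

STATUS = TAG Mul1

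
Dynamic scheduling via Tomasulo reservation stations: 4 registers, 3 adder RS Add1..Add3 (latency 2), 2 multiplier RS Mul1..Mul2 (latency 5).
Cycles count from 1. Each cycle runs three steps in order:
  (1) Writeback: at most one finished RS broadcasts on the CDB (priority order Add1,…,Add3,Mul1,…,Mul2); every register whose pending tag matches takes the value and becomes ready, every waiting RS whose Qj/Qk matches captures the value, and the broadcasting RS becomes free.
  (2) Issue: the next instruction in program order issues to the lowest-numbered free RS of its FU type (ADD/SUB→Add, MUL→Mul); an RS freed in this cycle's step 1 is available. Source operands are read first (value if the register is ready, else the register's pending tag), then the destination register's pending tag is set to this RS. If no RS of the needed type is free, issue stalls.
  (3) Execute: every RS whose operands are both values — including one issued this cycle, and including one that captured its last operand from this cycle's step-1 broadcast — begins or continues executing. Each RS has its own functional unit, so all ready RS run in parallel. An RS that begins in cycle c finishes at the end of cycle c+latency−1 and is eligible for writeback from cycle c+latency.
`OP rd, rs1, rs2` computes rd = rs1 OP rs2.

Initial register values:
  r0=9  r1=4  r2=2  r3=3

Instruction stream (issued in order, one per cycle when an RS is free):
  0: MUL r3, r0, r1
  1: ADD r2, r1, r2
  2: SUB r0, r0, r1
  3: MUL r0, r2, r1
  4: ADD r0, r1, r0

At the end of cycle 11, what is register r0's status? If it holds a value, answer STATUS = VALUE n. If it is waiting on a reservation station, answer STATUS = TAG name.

STATUS = VALUE 28

  c1: issue MUL r3<-Mul1  regs: r0:9,r1:4,r2:2,r3:Mul1
  c2: issue ADD r2<-Add1  regs: r0:9,r1:4,r2:Add1,r3:Mul1
  c3: issue SUB r0<-Add2  regs: r0:Add2,r1:4,r2:Add1,r3:Mul1
  c4: CDB Add1=6; issue MUL r0<-Mul2  regs: r0:Mul2,r1:4,r2:6,r3:Mul1
  c5: CDB Add2=5; issue ADD r0<-Add1  regs: r0:Add1,r1:4,r2:6,r3:Mul1
  c6: CDB Mul1=36  regs: r0:Add1,r1:4,r2:6,r3:36
  c7: -  regs: r0:Add1,r1:4,r2:6,r3:36
  c8: -  regs: r0:Add1,r1:4,r2:6,r3:36
  c9: CDB Mul2=24  regs: r0:Add1,r1:4,r2:6,r3:36
  c10: -  regs: r0:Add1,r1:4,r2:6,r3:36
  c11: CDB Add1=28  regs: r0:28,r1:4,r2:6,r3:36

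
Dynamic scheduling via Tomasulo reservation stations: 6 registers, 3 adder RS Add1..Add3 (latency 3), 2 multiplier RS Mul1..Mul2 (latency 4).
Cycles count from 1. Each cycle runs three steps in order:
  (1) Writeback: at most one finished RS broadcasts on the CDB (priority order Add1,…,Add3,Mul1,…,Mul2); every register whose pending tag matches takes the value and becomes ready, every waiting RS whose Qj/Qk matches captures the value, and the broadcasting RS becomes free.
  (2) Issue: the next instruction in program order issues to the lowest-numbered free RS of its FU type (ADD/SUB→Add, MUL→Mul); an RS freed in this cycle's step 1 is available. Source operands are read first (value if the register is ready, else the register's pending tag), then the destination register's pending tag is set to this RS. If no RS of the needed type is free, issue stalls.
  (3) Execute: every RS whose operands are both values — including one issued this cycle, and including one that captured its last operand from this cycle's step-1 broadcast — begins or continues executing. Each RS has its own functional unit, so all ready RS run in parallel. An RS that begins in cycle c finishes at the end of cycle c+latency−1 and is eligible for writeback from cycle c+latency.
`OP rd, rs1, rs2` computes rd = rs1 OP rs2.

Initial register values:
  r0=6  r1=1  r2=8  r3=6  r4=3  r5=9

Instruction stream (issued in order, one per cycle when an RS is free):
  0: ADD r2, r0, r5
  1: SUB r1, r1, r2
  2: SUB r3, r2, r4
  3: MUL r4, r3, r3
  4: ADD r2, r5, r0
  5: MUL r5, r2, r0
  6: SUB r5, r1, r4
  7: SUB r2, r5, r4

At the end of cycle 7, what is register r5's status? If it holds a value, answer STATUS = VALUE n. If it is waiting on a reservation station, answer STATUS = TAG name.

STATUS = TAG Add2

c1: issue ADD r2<-Add1 | r0:6,r1:1,r2:Add1,r3:6,r4:3,r5:9
c2: issue SUB r1<-Add2 | r0:6,r1:Add2,r2:Add1,r3:6,r4:3,r5:9
c3: issue SUB r3<-Add3 | r0:6,r1:Add2,r2:Add1,r3:Add3,r4:3,r5:9
c4: CDB Add1=15; issue MUL r4<-Mul1 | r0:6,r1:Add2,r2:15,r3:Add3,r4:Mul1,r5:9
c5: issue ADD r2<-Add1 | r0:6,r1:Add2,r2:Add1,r3:Add3,r4:Mul1,r5:9
c6: issue MUL r5<-Mul2 | r0:6,r1:Add2,r2:Add1,r3:Add3,r4:Mul1,r5:Mul2
c7: CDB Add2=-14; issue SUB r5<-Add2 | r0:6,r1:-14,r2:Add1,r3:Add3,r4:Mul1,r5:Add2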